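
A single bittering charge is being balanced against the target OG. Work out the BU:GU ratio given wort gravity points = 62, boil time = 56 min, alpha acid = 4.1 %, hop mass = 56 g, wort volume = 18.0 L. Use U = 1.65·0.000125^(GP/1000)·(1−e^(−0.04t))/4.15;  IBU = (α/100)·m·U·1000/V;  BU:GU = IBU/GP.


U = 1.65·0.000125^(62/1000)·(1−e^(−0.04·56))/4.15 = 0.2035
IBU = (4.1/100)·56·0.2035·1000/18.0 = 25.9572
BU:GU = 25.9572/62

0.4187


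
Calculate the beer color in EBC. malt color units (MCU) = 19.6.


SRM = 1.4922·MCU^0.6859;  EBC = SRM·1.97
SRM = 1.4922·19.6^0.6859 = 11.4864
EBC = 11.4864·1.97

22.6283 EBC


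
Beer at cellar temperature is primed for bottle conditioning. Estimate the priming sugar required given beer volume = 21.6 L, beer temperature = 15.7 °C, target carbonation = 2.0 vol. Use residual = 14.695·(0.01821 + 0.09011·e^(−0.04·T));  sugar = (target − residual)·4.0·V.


residual = 14.695·(0.01821 + 0.09011·e^(−0.04·15.7)) = 0.9742
sugar = (2.0 − 0.9742)·4.0·21.6

88.6250 g


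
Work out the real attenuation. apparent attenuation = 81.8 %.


RA = AA · 0.8192
RA = 81.8 · 0.8192

67.0106 %


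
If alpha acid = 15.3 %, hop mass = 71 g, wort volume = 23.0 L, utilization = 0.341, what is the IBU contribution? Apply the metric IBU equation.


IBU = (α/100)·mass·U·1000 / V
IBU = (15.3/100)·71·0.341·1000 / 23.0

161.0558 IBU


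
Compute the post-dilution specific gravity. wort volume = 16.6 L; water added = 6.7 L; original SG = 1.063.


SG_new = 1 + (SG_old − 1)·V_old/(V_old + V_water)
pts = (1.063 − 1)·1000·16.6/(16.6 + 6.7) = 44.8841
SG_new = 1 + 44.8841/1000

1.0449


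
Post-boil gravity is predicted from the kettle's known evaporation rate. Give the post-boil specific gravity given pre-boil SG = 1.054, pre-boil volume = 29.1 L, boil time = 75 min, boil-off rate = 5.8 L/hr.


V_post = V_pre − rate·(t/60);  SG_post = 1 + (SG_pre−1)·V_pre/V_post
V_post = 29.1 − 5.8·(75/60) = 21.8500
SG_post = 1 + (1.054 − 1)·29.1/21.8500

1.0719


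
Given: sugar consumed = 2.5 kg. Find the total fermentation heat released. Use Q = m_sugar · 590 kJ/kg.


Q = 2.5 · 590

1475.0000 kJ


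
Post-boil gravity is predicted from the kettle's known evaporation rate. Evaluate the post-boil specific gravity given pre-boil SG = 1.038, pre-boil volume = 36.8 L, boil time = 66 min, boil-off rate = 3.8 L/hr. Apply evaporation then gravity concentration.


V_post = V_pre − rate·(t/60);  SG_post = 1 + (SG_pre−1)·V_pre/V_post
V_post = 36.8 − 3.8·(66/60) = 32.6200
SG_post = 1 + (1.038 − 1)·36.8/32.6200

1.0429


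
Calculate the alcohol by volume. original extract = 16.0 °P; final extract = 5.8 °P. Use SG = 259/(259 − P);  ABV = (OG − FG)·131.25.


OG = 259/(259 − 16.0) = 1.0658
FG = 259/(259 − 5.8) = 1.0229
ABV = (1.0658 − 1.0229)·131.25

5.6355 % ABV


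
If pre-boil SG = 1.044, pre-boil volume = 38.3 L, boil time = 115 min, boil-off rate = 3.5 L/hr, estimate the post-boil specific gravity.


V_post = V_pre − rate·(t/60);  SG_post = 1 + (SG_pre−1)·V_pre/V_post
V_post = 38.3 − 3.5·(115/60) = 31.5917
SG_post = 1 + (1.044 − 1)·38.3/31.5917

1.0533


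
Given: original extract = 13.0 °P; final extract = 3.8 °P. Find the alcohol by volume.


SG = 259/(259 − P);  ABV = (OG − FG)·131.25
OG = 259/(259 − 13.0) = 1.0528
FG = 259/(259 − 3.8) = 1.0149
ABV = (1.0528 − 1.0149)·131.25

4.9816 % ABV


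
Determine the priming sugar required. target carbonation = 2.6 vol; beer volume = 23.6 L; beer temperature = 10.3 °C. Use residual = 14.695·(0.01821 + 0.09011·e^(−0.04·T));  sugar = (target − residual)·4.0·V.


residual = 14.695·(0.01821 + 0.09011·e^(−0.04·10.3)) = 1.1446
sugar = (2.6 − 1.1446)·4.0·23.6

137.3875 g


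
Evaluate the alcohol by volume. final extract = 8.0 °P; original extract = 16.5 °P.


SG = 259/(259 − P);  ABV = (OG − FG)·131.25
OG = 259/(259 − 16.5) = 1.0680
FG = 259/(259 − 8.0) = 1.0319
ABV = (1.0680 − 1.0319)·131.25

4.7471 % ABV


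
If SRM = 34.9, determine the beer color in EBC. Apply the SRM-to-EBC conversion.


EBC = SRM · 1.97
EBC = 34.9 · 1.97

68.7530 EBC


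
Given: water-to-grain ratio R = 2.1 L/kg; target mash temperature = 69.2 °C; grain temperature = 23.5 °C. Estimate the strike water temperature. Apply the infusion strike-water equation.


T_strike = (0.41/R)·(T_mash − T_grain) + T_mash
T_strike = (0.41/2.1)·(69.2 − 23.5) + 69.2

78.1224 °C


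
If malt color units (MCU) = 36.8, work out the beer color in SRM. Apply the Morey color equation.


SRM = 1.4922 · MCU^0.6859
SRM = 1.4922 · 36.8^0.6859

17.6947 SRM


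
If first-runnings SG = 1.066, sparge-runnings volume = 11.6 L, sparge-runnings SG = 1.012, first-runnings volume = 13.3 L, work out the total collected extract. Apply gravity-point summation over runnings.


total = Σ (SG_i − 1)·1000·V_i
first = (1.066 − 1)·1000·13.3 = 877.8000
sparge = (1.012 − 1)·1000·11.6 = 139.2000
total = 877.8000 + 139.2000

1017.0000 gravity·L


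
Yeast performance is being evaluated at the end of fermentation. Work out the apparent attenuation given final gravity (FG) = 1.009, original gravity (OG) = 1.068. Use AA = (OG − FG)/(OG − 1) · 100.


AA = (1.068 − 1.009)/(1.068 − 1) · 100

86.7647 %


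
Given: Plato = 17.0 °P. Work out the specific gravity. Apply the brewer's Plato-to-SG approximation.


SG = 259/(259 − P)
SG = 259/(259 − 17.0)

1.0702


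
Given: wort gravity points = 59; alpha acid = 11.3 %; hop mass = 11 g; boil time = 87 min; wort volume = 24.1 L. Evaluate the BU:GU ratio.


U = 1.65·0.000125^(GP/1000)·(1−e^(−0.04t))/4.15;  IBU = (α/100)·m·U·1000/V;  BU:GU = IBU/GP
U = 1.65·0.000125^(59/1000)·(1−e^(−0.04·87))/4.15 = 0.2268
IBU = (11.3/100)·11·0.2268·1000/24.1 = 11.6955
BU:GU = 11.6955/59

0.1982


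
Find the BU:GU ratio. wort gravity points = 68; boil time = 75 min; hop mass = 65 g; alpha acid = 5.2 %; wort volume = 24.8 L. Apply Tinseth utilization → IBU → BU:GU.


U = 1.65·0.000125^(GP/1000)·(1−e^(−0.04t))/4.15;  IBU = (α/100)·m·U·1000/V;  BU:GU = IBU/GP
U = 1.65·0.000125^(68/1000)·(1−e^(−0.04·75))/4.15 = 0.2050
IBU = (5.2/100)·65·0.2050·1000/24.8 = 27.9455
BU:GU = 27.9455/68

0.4110


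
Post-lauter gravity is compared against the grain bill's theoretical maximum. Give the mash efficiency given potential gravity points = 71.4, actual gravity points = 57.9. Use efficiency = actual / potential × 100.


efficiency = 57.9 / 71.4 × 100

81.0924 %


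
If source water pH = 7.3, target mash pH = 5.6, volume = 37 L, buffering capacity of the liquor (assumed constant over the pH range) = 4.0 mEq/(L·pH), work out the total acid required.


acid = buffering capacity · (pH_source − pH_target) · V
acid = 4.0 · (7.3 − 5.6) · 37

251.6000 mEq


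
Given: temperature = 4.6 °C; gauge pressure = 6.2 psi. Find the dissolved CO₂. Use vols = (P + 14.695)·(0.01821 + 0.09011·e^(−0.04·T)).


vols = (6.2 + 14.695)·(0.01821 + 0.09011·e^(−0.04·4.6))

1.9469 volumes


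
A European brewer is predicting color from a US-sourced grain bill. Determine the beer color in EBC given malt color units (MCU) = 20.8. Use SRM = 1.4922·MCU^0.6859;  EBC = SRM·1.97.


SRM = 1.4922·20.8^0.6859 = 11.9643
EBC = 11.9643·1.97

23.5696 EBC


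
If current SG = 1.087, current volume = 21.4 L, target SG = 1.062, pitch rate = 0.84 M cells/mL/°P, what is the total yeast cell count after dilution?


V_w = V·((SG_c−1)/(SG_t−1)−1);  °P = 259 − 259/SG_t;  cells = rate·(V+V_w)·°P
V_w = 21.4·((1.087−1)/(1.062−1)−1) = 8.6290
V_final = 21.4 + 8.6290 = 30.0290
°P = 259 − 259/1.062 = 15.1205
cells = 0.84·30.0290·15.1205

381.4060 billion cells


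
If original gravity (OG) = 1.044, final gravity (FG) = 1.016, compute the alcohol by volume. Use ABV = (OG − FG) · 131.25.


ABV = (1.044 − 1.016) · 131.25

3.6750 % ABV


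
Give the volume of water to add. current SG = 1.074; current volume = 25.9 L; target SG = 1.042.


V_water = V·((SG_curr − 1)/(SG_target − 1) − 1)
V_water = 25.9·((1.074 − 1)/(1.042 − 1) − 1)

19.7333 L


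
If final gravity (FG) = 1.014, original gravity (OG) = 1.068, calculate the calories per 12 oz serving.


ABW = (OG−FG)·131.25·0.79/FG;  °P = 259 − 259/SG (for OG→OE and FG→AE);  RE = 0.1808·OE + 0.8192·AE;  Cal = (6.9·ABW + 4·(RE−0.1))·FG·3.55
ABW = (1.068 − 1.014)·131.25·0.79/1.014 = 5.5218
OE = 259 − 259/1.068 = 16.4906 °P
AE = 259 − 259/1.014 = 3.5759 °P
RE = 0.1808·16.4906 + 0.8192·3.5759 = 5.9109 °P
Cal = (6.9·5.5218 + 4·(5.9109−0.1))·1.014·3.55

220.8208 kcal


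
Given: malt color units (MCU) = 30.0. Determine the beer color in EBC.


SRM = 1.4922·MCU^0.6859;  EBC = SRM·1.97
SRM = 1.4922·30.0^0.6859 = 15.3810
EBC = 15.3810·1.97

30.3006 EBC


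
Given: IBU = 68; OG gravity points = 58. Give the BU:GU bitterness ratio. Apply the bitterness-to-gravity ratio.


BU:GU = IBU / OG_points
BU:GU = 68 / 58

1.1724


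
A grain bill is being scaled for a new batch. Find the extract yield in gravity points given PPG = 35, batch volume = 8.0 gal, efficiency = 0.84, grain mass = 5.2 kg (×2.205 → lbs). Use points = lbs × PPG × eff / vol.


lbs = 5.2 × 2.205 = 11.4660
points = 11.4660 × 35 × 0.84 / 8.0

42.1376 points


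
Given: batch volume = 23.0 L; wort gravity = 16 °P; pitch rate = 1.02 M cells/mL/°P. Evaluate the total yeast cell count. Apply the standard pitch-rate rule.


cells (billions) = rate · V_L · °P
cells = 1.02 · 23.0 · 16

375.3600 billion cells


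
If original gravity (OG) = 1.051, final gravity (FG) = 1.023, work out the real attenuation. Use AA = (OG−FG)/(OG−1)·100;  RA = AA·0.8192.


AA = (1.051 − 1.023)/(1.051 − 1)·100 = 54.9020
RA = 54.9020·0.8192

44.9757 %


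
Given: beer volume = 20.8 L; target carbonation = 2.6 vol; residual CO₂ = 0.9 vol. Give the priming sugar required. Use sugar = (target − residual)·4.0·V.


sugar = (2.6 − 0.9)·4.0·20.8

141.4400 g


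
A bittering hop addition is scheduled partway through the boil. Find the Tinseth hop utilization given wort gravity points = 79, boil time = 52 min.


U = 1.65·0.000125^(GP/1000) · (1 − e^(−0.04·t))/4.15
bigness = 1.65·0.000125^(79/1000) = 0.8112
boil_factor = (1 − e^(−0.04·52))/4.15 = 0.2109
U = 0.8112 · 0.2109

0.1711


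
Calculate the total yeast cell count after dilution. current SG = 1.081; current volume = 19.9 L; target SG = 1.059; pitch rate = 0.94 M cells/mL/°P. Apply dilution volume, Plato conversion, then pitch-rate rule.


V_w = V·((SG_c−1)/(SG_t−1)−1);  °P = 259 − 259/SG_t;  cells = rate·(V+V_w)·°P
V_w = 19.9·((1.081−1)/(1.059−1)−1) = 7.4203
V_final = 19.9 + 7.4203 = 27.3203
°P = 259 − 259/1.059 = 14.4297
cells = 0.94·27.3203·14.4297

370.5696 billion cells


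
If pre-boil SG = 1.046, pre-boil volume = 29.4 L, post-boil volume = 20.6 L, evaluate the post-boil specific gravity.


SG_post = 1 + (SG_pre − 1)·V_pre/V_post
pts_pre = (1.046 − 1)·1000 = 46.0000
pts_post = 46.0000·29.4/20.6 = 65.6505
SG_post = 1 + 65.6505/1000

1.0657


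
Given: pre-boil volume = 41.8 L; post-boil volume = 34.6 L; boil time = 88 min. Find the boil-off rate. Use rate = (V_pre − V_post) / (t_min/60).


rate = (41.8 − 34.6) / (88/60)

4.9091 L/hr


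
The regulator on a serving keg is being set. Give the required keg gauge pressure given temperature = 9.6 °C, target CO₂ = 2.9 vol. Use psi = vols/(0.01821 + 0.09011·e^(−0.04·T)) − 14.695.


psi = 2.9/(0.01821 + 0.09011·e^(−0.04·9.6)) − 14.695

21.7432 psi


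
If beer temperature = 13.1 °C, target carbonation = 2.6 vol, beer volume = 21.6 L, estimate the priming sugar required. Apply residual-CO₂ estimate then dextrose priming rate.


residual = 14.695·(0.01821 + 0.09011·e^(−0.04·T));  sugar = (target − residual)·4.0·V
residual = 14.695·(0.01821 + 0.09011·e^(−0.04·13.1)) = 1.0517
sugar = (2.6 − 1.0517)·4.0·21.6

133.7733 g


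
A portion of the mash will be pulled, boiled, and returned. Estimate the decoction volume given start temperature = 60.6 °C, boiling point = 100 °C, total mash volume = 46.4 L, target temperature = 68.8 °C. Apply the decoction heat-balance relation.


V_dec = V_total·(T_target − T_start)/(T_boil − T_start)
V_dec = 46.4·(68.8 − 60.6)/(100 − 60.6)

9.6569 L


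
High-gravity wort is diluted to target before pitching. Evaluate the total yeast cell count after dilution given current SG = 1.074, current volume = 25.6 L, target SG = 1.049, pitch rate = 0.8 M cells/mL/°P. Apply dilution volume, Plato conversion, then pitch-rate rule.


V_w = V·((SG_c−1)/(SG_t−1)−1);  °P = 259 − 259/SG_t;  cells = rate·(V+V_w)·°P
V_w = 25.6·((1.074−1)/(1.049−1)−1) = 13.0612
V_final = 25.6 + 13.0612 = 38.6612
°P = 259 − 259/1.049 = 12.0982
cells = 0.8·38.6612·12.0982

374.1846 billion cells


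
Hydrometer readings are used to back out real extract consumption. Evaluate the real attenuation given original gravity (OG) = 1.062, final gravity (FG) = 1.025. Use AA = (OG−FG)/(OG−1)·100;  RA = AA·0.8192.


AA = (1.062 − 1.025)/(1.062 − 1)·100 = 59.6774
RA = 59.6774·0.8192

48.8877 %


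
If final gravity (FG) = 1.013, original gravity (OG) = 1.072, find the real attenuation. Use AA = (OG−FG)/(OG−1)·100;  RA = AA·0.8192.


AA = (1.072 − 1.013)/(1.072 − 1)·100 = 81.9444
RA = 81.9444·0.8192

67.1289 %


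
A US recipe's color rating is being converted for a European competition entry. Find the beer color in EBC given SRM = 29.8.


EBC = SRM · 1.97
EBC = 29.8 · 1.97

58.7060 EBC


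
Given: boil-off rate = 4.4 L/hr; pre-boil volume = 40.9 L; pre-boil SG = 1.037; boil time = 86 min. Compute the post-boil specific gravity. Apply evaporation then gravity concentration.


V_post = V_pre − rate·(t/60);  SG_post = 1 + (SG_pre−1)·V_pre/V_post
V_post = 40.9 − 4.4·(86/60) = 34.5933
SG_post = 1 + (1.037 − 1)·40.9/34.5933

1.0437


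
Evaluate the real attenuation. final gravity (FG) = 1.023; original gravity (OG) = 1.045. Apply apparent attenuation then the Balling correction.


AA = (OG−FG)/(OG−1)·100;  RA = AA·0.8192
AA = (1.045 − 1.023)/(1.045 − 1)·100 = 48.8889
RA = 48.8889·0.8192

40.0498 %


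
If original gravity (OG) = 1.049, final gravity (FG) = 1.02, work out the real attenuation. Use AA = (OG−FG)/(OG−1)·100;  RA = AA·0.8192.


AA = (1.049 − 1.02)/(1.049 − 1)·100 = 59.1837
RA = 59.1837·0.8192

48.4833 %


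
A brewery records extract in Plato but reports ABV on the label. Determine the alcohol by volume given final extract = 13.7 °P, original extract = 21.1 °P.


SG = 259/(259 − P);  ABV = (OG − FG)·131.25
OG = 259/(259 − 21.1) = 1.0887
FG = 259/(259 − 13.7) = 1.0558
ABV = (1.0887 − 1.0558)·131.25

4.3106 % ABV


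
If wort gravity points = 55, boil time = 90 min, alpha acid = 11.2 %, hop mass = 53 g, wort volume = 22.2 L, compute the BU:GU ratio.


U = 1.65·0.000125^(GP/1000)·(1−e^(−0.04t))/4.15;  IBU = (α/100)·m·U·1000/V;  BU:GU = IBU/GP
U = 1.65·0.000125^(55/1000)·(1−e^(−0.04·90))/4.15 = 0.2359
IBU = (11.2/100)·53·0.2359·1000/22.2 = 63.0776
BU:GU = 63.0776/55

1.1469


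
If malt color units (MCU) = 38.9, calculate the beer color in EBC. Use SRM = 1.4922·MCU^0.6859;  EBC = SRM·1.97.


SRM = 1.4922·38.9^0.6859 = 18.3812
EBC = 18.3812·1.97

36.2109 EBC


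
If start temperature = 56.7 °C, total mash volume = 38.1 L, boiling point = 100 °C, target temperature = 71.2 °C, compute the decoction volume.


V_dec = V_total·(T_target − T_start)/(T_boil − T_start)
V_dec = 38.1·(71.2 − 56.7)/(100 − 56.7)

12.7587 L


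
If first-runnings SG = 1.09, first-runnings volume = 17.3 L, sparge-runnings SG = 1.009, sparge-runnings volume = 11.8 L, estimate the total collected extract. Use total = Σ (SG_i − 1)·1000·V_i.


first = (1.09 − 1)·1000·17.3 = 1557.0000
sparge = (1.009 − 1)·1000·11.8 = 106.2000
total = 1557.0000 + 106.2000

1663.2000 gravity·L


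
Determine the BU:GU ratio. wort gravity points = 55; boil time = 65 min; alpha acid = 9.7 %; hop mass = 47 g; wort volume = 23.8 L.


U = 1.65·0.000125^(GP/1000)·(1−e^(−0.04t))/4.15;  IBU = (α/100)·m·U·1000/V;  BU:GU = IBU/GP
U = 1.65·0.000125^(55/1000)·(1−e^(−0.04·65))/4.15 = 0.2245
IBU = (9.7/100)·47·0.2245·1000/23.8 = 43.0072
BU:GU = 43.0072/55

0.7819


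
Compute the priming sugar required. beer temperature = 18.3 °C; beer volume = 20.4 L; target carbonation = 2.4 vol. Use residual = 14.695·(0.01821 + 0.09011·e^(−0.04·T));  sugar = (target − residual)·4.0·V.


residual = 14.695·(0.01821 + 0.09011·e^(−0.04·18.3)) = 0.9044
sugar = (2.4 − 0.9044)·4.0·20.4

122.0370 g


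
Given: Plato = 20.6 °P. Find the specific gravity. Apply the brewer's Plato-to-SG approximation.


SG = 259/(259 − P)
SG = 259/(259 − 20.6)

1.0864


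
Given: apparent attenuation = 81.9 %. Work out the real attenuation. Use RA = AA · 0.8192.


RA = 81.9 · 0.8192

67.0925 %


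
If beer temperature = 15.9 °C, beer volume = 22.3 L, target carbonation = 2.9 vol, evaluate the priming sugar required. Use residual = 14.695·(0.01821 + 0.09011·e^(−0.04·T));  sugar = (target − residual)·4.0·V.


residual = 14.695·(0.01821 + 0.09011·e^(−0.04·15.9)) = 0.9686
sugar = (2.9 − 0.9686)·4.0·22.3

172.2793 g


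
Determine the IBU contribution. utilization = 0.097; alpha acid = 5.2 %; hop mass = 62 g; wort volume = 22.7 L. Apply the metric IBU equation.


IBU = (α/100)·mass·U·1000 / V
IBU = (5.2/100)·62·0.097·1000 / 22.7

13.7766 IBU


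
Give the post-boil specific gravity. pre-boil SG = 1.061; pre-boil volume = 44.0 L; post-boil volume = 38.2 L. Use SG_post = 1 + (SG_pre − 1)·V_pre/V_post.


pts_pre = (1.061 − 1)·1000 = 61.0000
pts_post = 61.0000·44.0/38.2 = 70.2618
SG_post = 1 + 70.2618/1000

1.0703


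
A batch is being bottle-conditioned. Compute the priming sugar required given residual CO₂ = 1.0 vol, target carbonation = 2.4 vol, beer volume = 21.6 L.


sugar = (target − residual)·4.0·V
sugar = (2.4 − 1.0)·4.0·21.6

120.9600 g


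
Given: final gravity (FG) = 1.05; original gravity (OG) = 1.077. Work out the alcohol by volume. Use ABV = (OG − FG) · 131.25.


ABV = (1.077 − 1.05) · 131.25

3.5437 % ABV


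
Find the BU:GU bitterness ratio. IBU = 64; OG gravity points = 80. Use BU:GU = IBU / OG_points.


BU:GU = 64 / 80

0.8000


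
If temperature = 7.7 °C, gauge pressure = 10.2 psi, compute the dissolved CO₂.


vols = (P + 14.695)·(0.01821 + 0.09011·e^(−0.04·T))
vols = (10.2 + 14.695)·(0.01821 + 0.09011·e^(−0.04·7.7))

2.1020 volumes


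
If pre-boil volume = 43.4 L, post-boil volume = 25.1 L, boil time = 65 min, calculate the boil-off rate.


rate = (V_pre − V_post) / (t_min/60)
rate = (43.4 − 25.1) / (65/60)

16.8923 L/hr


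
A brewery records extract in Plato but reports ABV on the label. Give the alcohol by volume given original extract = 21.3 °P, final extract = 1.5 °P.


SG = 259/(259 − P);  ABV = (OG − FG)·131.25
OG = 259/(259 − 21.3) = 1.0896
FG = 259/(259 − 1.5) = 1.0058
ABV = (1.0896 − 1.0058)·131.25

10.9966 % ABV


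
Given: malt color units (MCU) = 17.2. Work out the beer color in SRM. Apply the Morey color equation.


SRM = 1.4922 · MCU^0.6859
SRM = 1.4922 · 17.2^0.6859

10.5021 SRM


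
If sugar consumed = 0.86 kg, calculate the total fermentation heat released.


Q = m_sugar · 590 kJ/kg
Q = 0.86 · 590

507.4000 kJ


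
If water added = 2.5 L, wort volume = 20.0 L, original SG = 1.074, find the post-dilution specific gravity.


SG_new = 1 + (SG_old − 1)·V_old/(V_old + V_water)
pts = (1.074 − 1)·1000·20.0/(20.0 + 2.5) = 65.7778
SG_new = 1 + 65.7778/1000

1.0658


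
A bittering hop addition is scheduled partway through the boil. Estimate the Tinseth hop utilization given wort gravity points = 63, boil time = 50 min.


U = 1.65·0.000125^(GP/1000) · (1 − e^(−0.04·t))/4.15
bigness = 1.65·0.000125^(63/1000) = 0.9367
boil_factor = (1 − e^(−0.04·50))/4.15 = 0.2084
U = 0.9367 · 0.2084

0.1952


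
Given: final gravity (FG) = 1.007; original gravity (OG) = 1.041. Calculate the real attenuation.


AA = (OG−FG)/(OG−1)·100;  RA = AA·0.8192
AA = (1.041 − 1.007)/(1.041 − 1)·100 = 82.9268
RA = 82.9268·0.8192

67.9337 %


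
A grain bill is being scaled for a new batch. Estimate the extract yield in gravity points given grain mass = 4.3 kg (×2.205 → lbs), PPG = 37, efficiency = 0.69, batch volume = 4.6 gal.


points = lbs × PPG × eff / vol
lbs = 4.3 × 2.205 = 9.4815
points = 9.4815 × 37 × 0.69 / 4.6

52.6223 points


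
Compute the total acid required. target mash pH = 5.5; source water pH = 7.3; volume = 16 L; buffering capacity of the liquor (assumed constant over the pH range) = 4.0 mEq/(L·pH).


acid = buffering capacity · (pH_source − pH_target) · V
acid = 4.0 · (7.3 − 5.5) · 16

115.2000 mEq


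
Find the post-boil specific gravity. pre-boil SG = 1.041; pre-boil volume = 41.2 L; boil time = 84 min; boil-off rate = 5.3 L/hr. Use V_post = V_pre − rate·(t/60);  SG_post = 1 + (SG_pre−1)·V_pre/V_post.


V_post = 41.2 − 5.3·(84/60) = 33.7800
SG_post = 1 + (1.041 − 1)·41.2/33.7800

1.0500


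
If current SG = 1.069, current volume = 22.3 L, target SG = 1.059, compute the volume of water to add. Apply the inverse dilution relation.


V_water = V·((SG_curr − 1)/(SG_target − 1) − 1)
V_water = 22.3·((1.069 − 1)/(1.059 − 1) − 1)

3.7797 L


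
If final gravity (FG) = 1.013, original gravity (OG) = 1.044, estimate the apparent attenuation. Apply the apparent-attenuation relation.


AA = (OG − FG)/(OG − 1) · 100
AA = (1.044 − 1.013)/(1.044 − 1) · 100

70.4545 %


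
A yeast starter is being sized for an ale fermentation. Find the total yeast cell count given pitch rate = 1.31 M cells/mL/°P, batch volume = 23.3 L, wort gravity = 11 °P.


cells (billions) = rate · V_L · °P
cells = 1.31 · 23.3 · 11

335.7530 billion cells


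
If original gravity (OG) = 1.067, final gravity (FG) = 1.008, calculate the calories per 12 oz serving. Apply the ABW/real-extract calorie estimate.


ABW = (OG−FG)·131.25·0.79/FG;  °P = 259 − 259/SG (for OG→OE and FG→AE);  RE = 0.1808·OE + 0.8192·AE;  Cal = (6.9·ABW + 4·(RE−0.1))·FG·3.55
ABW = (1.067 − 1.008)·131.25·0.79/1.008 = 6.0690
OE = 259 − 259/1.067 = 16.2634 °P
AE = 259 − 259/1.008 = 2.0556 °P
RE = 0.1808·16.2634 + 0.8192·2.0556 = 4.6243 °P
Cal = (6.9·6.0690 + 4·(4.6243−0.1))·1.008·3.55

214.6091 kcal


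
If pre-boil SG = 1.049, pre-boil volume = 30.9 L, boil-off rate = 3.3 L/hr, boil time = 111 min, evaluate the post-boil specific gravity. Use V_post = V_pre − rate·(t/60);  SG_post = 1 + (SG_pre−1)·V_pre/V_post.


V_post = 30.9 − 3.3·(111/60) = 24.7950
SG_post = 1 + (1.049 − 1)·30.9/24.7950

1.0611


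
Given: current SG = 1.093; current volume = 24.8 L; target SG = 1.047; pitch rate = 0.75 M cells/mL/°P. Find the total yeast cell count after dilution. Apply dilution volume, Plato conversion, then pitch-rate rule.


V_w = V·((SG_c−1)/(SG_t−1)−1);  °P = 259 − 259/SG_t;  cells = rate·(V+V_w)·°P
V_w = 24.8·((1.093−1)/(1.047−1)−1) = 24.2723
V_final = 24.8 + 24.2723 = 49.0723
°P = 259 − 259/1.047 = 11.6266
cells = 0.75·49.0723·11.6266

427.9066 billion cells


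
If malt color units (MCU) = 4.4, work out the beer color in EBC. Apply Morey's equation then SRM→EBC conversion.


SRM = 1.4922·MCU^0.6859;  EBC = SRM·1.97
SRM = 1.4922·4.4^0.6859 = 4.1226
EBC = 4.1226·1.97

8.1215 EBC


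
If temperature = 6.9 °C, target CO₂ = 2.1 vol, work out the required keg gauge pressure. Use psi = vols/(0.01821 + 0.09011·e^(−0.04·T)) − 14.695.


psi = 2.1/(0.01821 + 0.09011·e^(−0.04·6.9)) − 14.695

9.5582 psi


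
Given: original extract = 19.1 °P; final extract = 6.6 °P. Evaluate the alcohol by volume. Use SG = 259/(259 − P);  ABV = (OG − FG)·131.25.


OG = 259/(259 − 19.1) = 1.0796
FG = 259/(259 − 6.6) = 1.0261
ABV = (1.0796 − 1.0261)·131.25

7.0176 % ABV


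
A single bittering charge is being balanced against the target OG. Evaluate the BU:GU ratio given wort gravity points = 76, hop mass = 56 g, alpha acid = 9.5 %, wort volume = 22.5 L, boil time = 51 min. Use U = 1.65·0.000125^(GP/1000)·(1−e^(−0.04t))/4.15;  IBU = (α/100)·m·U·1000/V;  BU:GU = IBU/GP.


U = 1.65·0.000125^(76/1000)·(1−e^(−0.04·51))/4.15 = 0.1747
IBU = (9.5/100)·56·0.1747·1000/22.5 = 41.3081
BU:GU = 41.3081/76

0.5435


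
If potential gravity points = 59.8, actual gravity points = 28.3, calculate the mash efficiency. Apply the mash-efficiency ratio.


efficiency = actual / potential × 100
efficiency = 28.3 / 59.8 × 100

47.3244 %


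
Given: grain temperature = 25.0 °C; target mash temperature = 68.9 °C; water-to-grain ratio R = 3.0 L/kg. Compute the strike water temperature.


T_strike = (0.41/R)·(T_mash − T_grain) + T_mash
T_strike = (0.41/3.0)·(68.9 − 25.0) + 68.9

74.8997 °C


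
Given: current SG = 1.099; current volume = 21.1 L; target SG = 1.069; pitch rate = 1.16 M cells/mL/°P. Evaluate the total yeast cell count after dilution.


V_w = V·((SG_c−1)/(SG_t−1)−1);  °P = 259 − 259/SG_t;  cells = rate·(V+V_w)·°P
V_w = 21.1·((1.099−1)/(1.069−1)−1) = 9.1739
V_final = 21.1 + 9.1739 = 30.2739
°P = 259 − 259/1.069 = 16.7175
cells = 1.16·30.2739·16.7175

587.0806 billion cells


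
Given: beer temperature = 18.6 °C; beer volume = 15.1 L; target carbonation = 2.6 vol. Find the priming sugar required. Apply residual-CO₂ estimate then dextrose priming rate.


residual = 14.695·(0.01821 + 0.09011·e^(−0.04·T));  sugar = (target − residual)·4.0·V
residual = 14.695·(0.01821 + 0.09011·e^(−0.04·18.6)) = 0.8969
sugar = (2.6 − 0.8969)·4.0·15.1

102.8701 g


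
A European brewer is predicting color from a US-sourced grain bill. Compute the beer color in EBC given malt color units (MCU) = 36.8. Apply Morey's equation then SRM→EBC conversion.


SRM = 1.4922·MCU^0.6859;  EBC = SRM·1.97
SRM = 1.4922·36.8^0.6859 = 17.6947
EBC = 17.6947·1.97

34.8585 EBC


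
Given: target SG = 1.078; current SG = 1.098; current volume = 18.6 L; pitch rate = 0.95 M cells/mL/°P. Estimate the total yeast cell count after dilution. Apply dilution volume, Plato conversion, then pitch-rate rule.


V_w = V·((SG_c−1)/(SG_t−1)−1);  °P = 259 − 259/SG_t;  cells = rate·(V+V_w)·°P
V_w = 18.6·((1.098−1)/(1.078−1)−1) = 4.7692
V_final = 18.6 + 4.7692 = 23.3692
°P = 259 − 259/1.078 = 18.7403
cells = 0.95·23.3692·18.7403

416.0482 billion cells


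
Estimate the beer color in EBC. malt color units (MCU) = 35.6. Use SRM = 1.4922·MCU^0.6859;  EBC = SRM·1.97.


SRM = 1.4922·35.6^0.6859 = 17.2968
EBC = 17.2968·1.97

34.0748 EBC


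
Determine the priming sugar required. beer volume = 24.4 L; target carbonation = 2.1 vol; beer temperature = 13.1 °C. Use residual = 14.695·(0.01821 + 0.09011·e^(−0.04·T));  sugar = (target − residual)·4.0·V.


residual = 14.695·(0.01821 + 0.09011·e^(−0.04·13.1)) = 1.0517
sugar = (2.1 − 1.0517)·4.0·24.4

102.3143 g


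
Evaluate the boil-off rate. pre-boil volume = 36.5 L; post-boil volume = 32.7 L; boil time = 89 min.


rate = (V_pre − V_post) / (t_min/60)
rate = (36.5 − 32.7) / (89/60)

2.5618 L/hr


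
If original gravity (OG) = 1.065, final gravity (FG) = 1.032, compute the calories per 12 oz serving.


ABW = (OG−FG)·131.25·0.79/FG;  °P = 259 − 259/SG (for OG→OE and FG→AE);  RE = 0.1808·OE + 0.8192·AE;  Cal = (6.9·ABW + 4·(RE−0.1))·FG·3.55
ABW = (1.065 − 1.032)·131.25·0.79/1.032 = 3.3156
OE = 259 − 259/1.065 = 15.8075 °P
AE = 259 − 259/1.032 = 8.0310 °P
RE = 0.1808·15.8075 + 0.8192·8.0310 = 9.4370 °P
Cal = (6.9·3.3156 + 4·(9.4370−0.1))·1.032·3.55

220.6424 kcal


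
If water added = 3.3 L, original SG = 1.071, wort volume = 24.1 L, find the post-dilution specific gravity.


SG_new = 1 + (SG_old − 1)·V_old/(V_old + V_water)
pts = (1.071 − 1)·1000·24.1/(24.1 + 3.3) = 62.4489
SG_new = 1 + 62.4489/1000

1.0624


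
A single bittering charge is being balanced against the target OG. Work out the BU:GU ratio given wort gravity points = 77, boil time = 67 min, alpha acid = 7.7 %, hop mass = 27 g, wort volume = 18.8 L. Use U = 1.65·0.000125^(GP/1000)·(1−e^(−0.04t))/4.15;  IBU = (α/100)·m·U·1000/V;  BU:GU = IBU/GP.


U = 1.65·0.000125^(77/1000)·(1−e^(−0.04·67))/4.15 = 0.1854
IBU = (7.7/100)·27·0.1854·1000/18.8 = 20.4997
BU:GU = 20.4997/77

0.2662


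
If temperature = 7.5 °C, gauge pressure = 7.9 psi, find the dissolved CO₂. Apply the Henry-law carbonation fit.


vols = (P + 14.695)·(0.01821 + 0.09011·e^(−0.04·T))
vols = (7.9 + 14.695)·(0.01821 + 0.09011·e^(−0.04·7.5))

1.9198 volumes


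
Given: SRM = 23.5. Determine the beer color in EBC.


EBC = SRM · 1.97
EBC = 23.5 · 1.97

46.2950 EBC


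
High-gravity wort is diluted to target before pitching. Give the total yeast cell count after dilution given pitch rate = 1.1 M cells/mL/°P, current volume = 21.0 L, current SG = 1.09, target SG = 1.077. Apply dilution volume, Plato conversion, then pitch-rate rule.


V_w = V·((SG_c−1)/(SG_t−1)−1);  °P = 259 − 259/SG_t;  cells = rate·(V+V_w)·°P
V_w = 21.0·((1.09−1)/(1.077−1)−1) = 3.5455
V_final = 21.0 + 3.5455 = 24.5455
°P = 259 − 259/1.077 = 18.5172
cells = 1.1·24.5455·18.5172

499.9638 billion cells


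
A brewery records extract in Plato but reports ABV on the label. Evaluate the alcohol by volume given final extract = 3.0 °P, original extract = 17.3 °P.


SG = 259/(259 − P);  ABV = (OG − FG)·131.25
OG = 259/(259 − 17.3) = 1.0716
FG = 259/(259 − 3.0) = 1.0117
ABV = (1.0716 − 1.0117)·131.25

7.8563 % ABV


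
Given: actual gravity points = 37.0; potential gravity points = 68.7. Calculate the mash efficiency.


efficiency = actual / potential × 100
efficiency = 37.0 / 68.7 × 100

53.8574 %


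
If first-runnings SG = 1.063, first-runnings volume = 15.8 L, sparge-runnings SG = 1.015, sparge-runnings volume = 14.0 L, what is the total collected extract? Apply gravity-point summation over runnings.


total = Σ (SG_i − 1)·1000·V_i
first = (1.063 − 1)·1000·15.8 = 995.4000
sparge = (1.015 − 1)·1000·14.0 = 210.0000
total = 995.4000 + 210.0000

1205.4000 gravity·L


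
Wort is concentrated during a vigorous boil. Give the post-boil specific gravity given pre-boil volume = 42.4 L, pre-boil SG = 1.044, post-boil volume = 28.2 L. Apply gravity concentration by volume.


SG_post = 1 + (SG_pre − 1)·V_pre/V_post
pts_pre = (1.044 − 1)·1000 = 44.0000
pts_post = 44.0000·42.4/28.2 = 66.1560
SG_post = 1 + 66.1560/1000

1.0662


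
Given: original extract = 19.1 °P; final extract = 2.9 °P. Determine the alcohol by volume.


SG = 259/(259 − P);  ABV = (OG − FG)·131.25
OG = 259/(259 − 19.1) = 1.0796
FG = 259/(259 − 2.9) = 1.0113
ABV = (1.0796 − 1.0113)·131.25

8.9634 % ABV


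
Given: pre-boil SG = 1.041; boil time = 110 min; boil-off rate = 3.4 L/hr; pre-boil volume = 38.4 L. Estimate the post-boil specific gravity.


V_post = V_pre − rate·(t/60);  SG_post = 1 + (SG_pre−1)·V_pre/V_post
V_post = 38.4 − 3.4·(110/60) = 32.1667
SG_post = 1 + (1.041 − 1)·38.4/32.1667

1.0489


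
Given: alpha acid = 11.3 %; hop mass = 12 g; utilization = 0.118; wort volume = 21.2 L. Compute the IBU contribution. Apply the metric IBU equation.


IBU = (α/100)·mass·U·1000 / V
IBU = (11.3/100)·12·0.118·1000 / 21.2

7.5475 IBU


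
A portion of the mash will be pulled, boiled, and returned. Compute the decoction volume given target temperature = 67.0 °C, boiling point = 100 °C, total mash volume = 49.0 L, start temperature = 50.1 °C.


V_dec = V_total·(T_target − T_start)/(T_boil − T_start)
V_dec = 49.0·(67.0 − 50.1)/(100 − 50.1)

16.5952 L


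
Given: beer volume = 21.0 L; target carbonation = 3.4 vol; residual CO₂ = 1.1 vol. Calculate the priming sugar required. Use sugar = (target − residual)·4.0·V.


sugar = (3.4 − 1.1)·4.0·21.0

193.2000 g


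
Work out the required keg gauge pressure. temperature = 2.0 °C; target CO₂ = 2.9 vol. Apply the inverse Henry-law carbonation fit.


psi = vols/(0.01821 + 0.09011·e^(−0.04·T)) − 14.695
psi = 2.9/(0.01821 + 0.09011·e^(−0.04·2.0)) − 14.695

13.9069 psi


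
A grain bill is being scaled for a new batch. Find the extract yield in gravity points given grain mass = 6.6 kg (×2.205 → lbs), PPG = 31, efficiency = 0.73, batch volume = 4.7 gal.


points = lbs × PPG × eff / vol
lbs = 6.6 × 2.205 = 14.5530
points = 14.5530 × 31 × 0.73 / 4.7

70.0711 points


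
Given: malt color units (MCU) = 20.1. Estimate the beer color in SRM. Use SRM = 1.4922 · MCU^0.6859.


SRM = 1.4922 · 20.1^0.6859

11.6866 SRM


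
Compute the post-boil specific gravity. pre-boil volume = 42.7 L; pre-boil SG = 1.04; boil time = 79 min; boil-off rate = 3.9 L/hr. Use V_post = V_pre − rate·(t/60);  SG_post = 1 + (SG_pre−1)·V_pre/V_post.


V_post = 42.7 − 3.9·(79/60) = 37.5650
SG_post = 1 + (1.04 − 1)·42.7/37.5650

1.0455


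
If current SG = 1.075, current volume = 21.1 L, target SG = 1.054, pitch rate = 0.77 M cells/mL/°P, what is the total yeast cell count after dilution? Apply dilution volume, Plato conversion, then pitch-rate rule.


V_w = V·((SG_c−1)/(SG_t−1)−1);  °P = 259 − 259/SG_t;  cells = rate·(V+V_w)·°P
V_w = 21.1·((1.075−1)/(1.054−1)−1) = 8.2056
V_final = 21.1 + 8.2056 = 29.3056
°P = 259 − 259/1.054 = 13.2694
cells = 0.77·29.3056·13.2694

299.4288 billion cells


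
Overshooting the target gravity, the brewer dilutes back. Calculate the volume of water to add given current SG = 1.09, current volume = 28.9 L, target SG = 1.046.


V_water = V·((SG_curr − 1)/(SG_target − 1) − 1)
V_water = 28.9·((1.09 − 1)/(1.046 − 1) − 1)

27.6435 L


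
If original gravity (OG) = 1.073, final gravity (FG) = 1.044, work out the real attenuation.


AA = (OG−FG)/(OG−1)·100;  RA = AA·0.8192
AA = (1.073 − 1.044)/(1.073 − 1)·100 = 39.7260
RA = 39.7260·0.8192

32.5436 %


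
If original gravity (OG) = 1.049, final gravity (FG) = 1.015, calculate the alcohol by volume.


ABV = (OG − FG) · 131.25
ABV = (1.049 − 1.015) · 131.25

4.4625 % ABV


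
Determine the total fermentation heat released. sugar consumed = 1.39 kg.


Q = m_sugar · 590 kJ/kg
Q = 1.39 · 590

820.1000 kJ


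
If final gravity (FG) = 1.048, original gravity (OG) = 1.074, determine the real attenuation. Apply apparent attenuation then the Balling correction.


AA = (OG−FG)/(OG−1)·100;  RA = AA·0.8192
AA = (1.074 − 1.048)/(1.074 − 1)·100 = 35.1351
RA = 35.1351·0.8192

28.7827 %


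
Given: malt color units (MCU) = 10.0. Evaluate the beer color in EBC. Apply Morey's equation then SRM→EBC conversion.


SRM = 1.4922·MCU^0.6859;  EBC = SRM·1.97
SRM = 1.4922·10.0^0.6859 = 7.2398
EBC = 7.2398·1.97

14.2624 EBC


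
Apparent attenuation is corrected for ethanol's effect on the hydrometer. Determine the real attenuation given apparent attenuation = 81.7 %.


RA = AA · 0.8192
RA = 81.7 · 0.8192

66.9286 %


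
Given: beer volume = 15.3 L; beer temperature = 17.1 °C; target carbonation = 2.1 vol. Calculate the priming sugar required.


residual = 14.695·(0.01821 + 0.09011·e^(−0.04·T));  sugar = (target − residual)·4.0·V
residual = 14.695·(0.01821 + 0.09011·e^(−0.04·17.1)) = 0.9358
sugar = (2.1 − 0.9358)·4.0·15.3

71.2513 g


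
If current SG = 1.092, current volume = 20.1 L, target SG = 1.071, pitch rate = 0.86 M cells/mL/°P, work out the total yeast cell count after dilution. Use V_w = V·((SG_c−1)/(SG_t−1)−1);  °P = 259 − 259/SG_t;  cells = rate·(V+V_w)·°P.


V_w = 20.1·((1.092−1)/(1.071−1)−1) = 5.9451
V_final = 20.1 + 5.9451 = 26.0451
°P = 259 − 259/1.071 = 17.1699
cells = 0.86·26.0451·17.1699

384.5853 billion cells


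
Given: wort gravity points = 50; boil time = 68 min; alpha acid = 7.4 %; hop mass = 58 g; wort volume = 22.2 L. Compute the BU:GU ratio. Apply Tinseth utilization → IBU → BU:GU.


U = 1.65·0.000125^(GP/1000)·(1−e^(−0.04t))/4.15;  IBU = (α/100)·m·U·1000/V;  BU:GU = IBU/GP
U = 1.65·0.000125^(50/1000)·(1−e^(−0.04·68))/4.15 = 0.2370
IBU = (7.4/100)·58·0.2370·1000/22.2 = 45.8135
BU:GU = 45.8135/50

0.9163


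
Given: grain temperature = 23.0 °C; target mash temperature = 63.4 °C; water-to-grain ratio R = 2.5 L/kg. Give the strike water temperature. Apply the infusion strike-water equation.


T_strike = (0.41/R)·(T_mash − T_grain) + T_mash
T_strike = (0.41/2.5)·(63.4 − 23.0) + 63.4

70.0256 °C


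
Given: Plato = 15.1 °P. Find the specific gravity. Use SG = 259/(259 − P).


SG = 259/(259 − 15.1)

1.0619


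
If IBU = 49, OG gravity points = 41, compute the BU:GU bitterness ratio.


BU:GU = IBU / OG_points
BU:GU = 49 / 41

1.1951


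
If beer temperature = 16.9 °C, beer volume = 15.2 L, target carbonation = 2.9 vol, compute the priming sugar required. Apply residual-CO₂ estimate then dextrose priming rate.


residual = 14.695·(0.01821 + 0.09011·e^(−0.04·T));  sugar = (target − residual)·4.0·V
residual = 14.695·(0.01821 + 0.09011·e^(−0.04·16.9)) = 0.9411
sugar = (2.9 − 0.9411)·4.0·15.2

119.0993 g


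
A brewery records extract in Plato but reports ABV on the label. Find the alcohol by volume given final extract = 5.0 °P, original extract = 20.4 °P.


SG = 259/(259 − P);  ABV = (OG − FG)·131.25
OG = 259/(259 − 20.4) = 1.0855
FG = 259/(259 − 5.0) = 1.0197
ABV = (1.0855 − 1.0197)·131.25

8.6380 % ABV


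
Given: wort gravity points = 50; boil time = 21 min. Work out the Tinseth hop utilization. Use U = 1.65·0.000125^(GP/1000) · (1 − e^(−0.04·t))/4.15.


bigness = 1.65·0.000125^(50/1000) = 1.0528
boil_factor = (1 − e^(−0.04·21))/4.15 = 0.1369
U = 1.0528 · 0.1369

0.1442


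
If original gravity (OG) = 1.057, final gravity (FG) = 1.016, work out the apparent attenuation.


AA = (OG − FG)/(OG − 1) · 100
AA = (1.057 − 1.016)/(1.057 − 1) · 100

71.9298 %


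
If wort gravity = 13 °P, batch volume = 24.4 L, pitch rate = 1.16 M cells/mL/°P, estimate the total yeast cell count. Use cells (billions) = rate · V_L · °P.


cells = 1.16 · 24.4 · 13

367.9520 billion cells


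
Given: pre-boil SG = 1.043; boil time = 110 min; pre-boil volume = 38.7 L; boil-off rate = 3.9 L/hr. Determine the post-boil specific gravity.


V_post = V_pre − rate·(t/60);  SG_post = 1 + (SG_pre−1)·V_pre/V_post
V_post = 38.7 − 3.9·(110/60) = 31.5500
SG_post = 1 + (1.043 − 1)·38.7/31.5500

1.0527


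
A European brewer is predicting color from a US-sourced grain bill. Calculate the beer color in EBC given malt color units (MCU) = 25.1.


SRM = 1.4922·MCU^0.6859;  EBC = SRM·1.97
SRM = 1.4922·25.1^0.6859 = 13.6102
EBC = 13.6102·1.97

26.8120 EBC


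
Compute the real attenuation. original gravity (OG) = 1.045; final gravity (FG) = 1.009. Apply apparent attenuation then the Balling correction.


AA = (OG−FG)/(OG−1)·100;  RA = AA·0.8192
AA = (1.045 − 1.009)/(1.045 − 1)·100 = 80.0000
RA = 80.0000·0.8192

65.5360 %
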